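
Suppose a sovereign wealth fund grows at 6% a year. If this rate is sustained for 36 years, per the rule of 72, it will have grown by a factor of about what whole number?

around 8 times

Doubling time ≈ 72/6 = 12.00 years.
36/12.00 ≈ 3 doublings, so about 2^3 = 8×.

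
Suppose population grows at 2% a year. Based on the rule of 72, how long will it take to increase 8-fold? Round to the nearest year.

Doubling time ≈ 72/2 = 36.00 years.
8 = 2^3, so 3 doublings → 108 years.

≈ 108 years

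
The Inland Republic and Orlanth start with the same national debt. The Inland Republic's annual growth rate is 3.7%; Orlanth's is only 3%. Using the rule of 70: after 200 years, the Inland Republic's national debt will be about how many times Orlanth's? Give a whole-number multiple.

4 times

the Inland Republic pulls ahead at 0.7 pp per year, so the ratio doubles every 70/0.7 ≈ 100.00 years.
In 200 years that's 2.00 doublings: 2^2.00 ≈ 4.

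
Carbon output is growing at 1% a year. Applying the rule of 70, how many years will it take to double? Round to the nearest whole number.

≈ 70 years

At 1%, doubling takes about 70/1 = 70.00 years.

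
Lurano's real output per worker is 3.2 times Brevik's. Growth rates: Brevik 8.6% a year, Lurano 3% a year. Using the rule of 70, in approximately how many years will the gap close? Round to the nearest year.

Brevik gains on Lurano at 8.6% − 3% = 5.6 points a year.
At that relative rate the gap halves every 70/5.6 ≈ 12.50 years.
A 3.2 times gap takes log₂(3.2) ≈ 1.68 halvings to close: 1.68 × 12.50 ≈ 21 years.

approximately 21 years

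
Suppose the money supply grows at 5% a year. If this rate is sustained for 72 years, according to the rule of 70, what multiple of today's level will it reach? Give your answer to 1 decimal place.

approximately 35.3 times

Doubles every ≈ 14.00 years (70/5).
72 years is 5.14 doublings; 2^5.14 ≈ 35.3×.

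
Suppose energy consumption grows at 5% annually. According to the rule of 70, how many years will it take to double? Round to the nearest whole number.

At 5%, doubling takes about 70/5 = 14.00 years.

around 14 years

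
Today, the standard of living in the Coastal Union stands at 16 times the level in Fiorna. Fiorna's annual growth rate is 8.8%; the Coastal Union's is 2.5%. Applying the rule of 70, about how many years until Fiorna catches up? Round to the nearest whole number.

approximately 44 years

The growth-rate gap is 8.8% − 2.5% = 6.3 percentage points.
So the ratio between them halves every 70/6.3 ≈ 11.11 years.
A 16 times gap closes after 4 halvings: 4 × 11.11 ≈ 44 years.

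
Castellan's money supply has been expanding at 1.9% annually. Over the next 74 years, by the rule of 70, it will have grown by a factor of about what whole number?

approximately 4 times

Doubling time ≈ 70/1.9 = 36.84 years.
74/36.84 ≈ 2 doublings, so about 2^2 = 4×.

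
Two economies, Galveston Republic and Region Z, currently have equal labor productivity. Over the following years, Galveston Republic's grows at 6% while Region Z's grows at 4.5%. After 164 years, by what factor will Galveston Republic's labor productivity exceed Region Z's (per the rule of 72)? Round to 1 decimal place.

about 10.7 times

Rate gap = 6% − 4.5% = 1.5 points.
The ratio doubles every 72/1.5 ≈ 48.00 years.
164/48.00 ≈ 3.42 doublings → ratio ≈ 2^3.42 ≈ 10.7.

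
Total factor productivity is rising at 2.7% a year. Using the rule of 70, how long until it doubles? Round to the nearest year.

Doubling time ≈ 70 / 2.7 = 25.93 years.

around 26 years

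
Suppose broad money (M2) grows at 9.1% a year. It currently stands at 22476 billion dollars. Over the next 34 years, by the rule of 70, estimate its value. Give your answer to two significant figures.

It doubles every 70/9.1 ≈ 7.69 years, so 34 years is 4.42 doublings.
2^4.42 ≈ 21.41; 22476 × 21.41 ≈ 480000 billion dollars.

≈ 480000 billion dollars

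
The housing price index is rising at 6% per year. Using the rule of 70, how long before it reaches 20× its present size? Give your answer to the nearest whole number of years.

One doubling takes 70/6 = 11.67 years.
Reaching 20× takes log₂(20) ≈ 4.32 doublings.
4.32 × 11.67 ≈ 50 years.

roughly 50 years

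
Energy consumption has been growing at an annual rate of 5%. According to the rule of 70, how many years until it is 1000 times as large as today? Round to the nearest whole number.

At 5% it doubles every 70/5 ≈ 14.00 years.
1000× is log₂ 1000 ≈ 9.97 doublings, so ≈ 9.97 × 14.00 = 140 years.

≈ 140 years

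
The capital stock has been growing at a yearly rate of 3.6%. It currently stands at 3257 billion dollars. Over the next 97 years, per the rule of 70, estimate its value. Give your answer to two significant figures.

≈ 100000 billion dollars

Doubling time ≈ 70/3.6 = 19.44 years.
97 years is 97/19.44 ≈ 4.99 doublings, a factor of 2^4.99 ≈ 31.78.
3257 × 31.78 ≈ 100000 billion dollars.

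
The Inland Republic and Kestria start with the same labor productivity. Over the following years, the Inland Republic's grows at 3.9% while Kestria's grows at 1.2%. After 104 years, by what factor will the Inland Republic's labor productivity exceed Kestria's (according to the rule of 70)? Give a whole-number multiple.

the Inland Republic pulls ahead at 2.7 pp per year, so the ratio doubles every 70/2.7 ≈ 25.93 years.
In 104 years that's 4.01 doublings: 2^4.01 ≈ 16.

around 16 times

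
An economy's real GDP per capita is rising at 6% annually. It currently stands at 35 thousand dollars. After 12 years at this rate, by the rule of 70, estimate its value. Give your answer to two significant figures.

roughly 71 thousand dollars

It doubles every 70/6 ≈ 11.67 years, so 12 years is 1.03 doublings.
2^1.03 ≈ 2.04; 35 × 2.04 ≈ 71 thousand dollars.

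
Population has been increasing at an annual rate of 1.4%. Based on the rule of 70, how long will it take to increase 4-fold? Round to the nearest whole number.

around 100 years

At 1.4% it doubles every 70/1.4 ≈ 50.00 years.
4 = 2^2, so 2 doublings → 100 years.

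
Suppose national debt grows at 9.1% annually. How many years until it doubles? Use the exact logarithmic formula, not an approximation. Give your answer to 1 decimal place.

8.0 years

t = ln(2) / ln(1 + 0.091) = 0.6931 / 0.087095 ≈ 7.96.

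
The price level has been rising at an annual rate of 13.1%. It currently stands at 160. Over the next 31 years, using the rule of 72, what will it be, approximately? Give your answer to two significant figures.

roughly 8000

Doubling time ≈ 72/13.1 = 5.50 years.
31 years is 31/5.50 ≈ 5.64 doublings, a factor of 2^5.64 ≈ 49.87.
160 × 49.87 ≈ 8000.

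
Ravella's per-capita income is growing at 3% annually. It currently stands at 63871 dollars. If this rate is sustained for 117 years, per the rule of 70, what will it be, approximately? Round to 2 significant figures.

Doubling time ≈ 70/3 = 23.33 years.
117 years is 117/23.33 ≈ 5.02 doublings, a factor of 2^5.02 ≈ 32.45.
63871 × 32.45 ≈ 2100000 dollars.

about 2100000 dollars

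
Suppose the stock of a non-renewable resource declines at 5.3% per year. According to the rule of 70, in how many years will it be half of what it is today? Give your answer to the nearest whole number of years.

roughly 13 years

Halving time ≈ 70 / 5.3 = 13.21 → 13 years.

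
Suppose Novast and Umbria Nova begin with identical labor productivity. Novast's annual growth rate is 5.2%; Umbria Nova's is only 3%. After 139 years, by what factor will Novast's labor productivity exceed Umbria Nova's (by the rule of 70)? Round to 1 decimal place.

20.7 times

Only the 2.2-point difference matters.
70/2.2 ≈ 31.82 years per doubling of the ratio; 139 years gives 4.37 doublings, so ≈ 20.7×.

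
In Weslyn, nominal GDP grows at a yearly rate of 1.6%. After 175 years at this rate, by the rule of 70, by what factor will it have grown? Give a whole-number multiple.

roughly 16 times

70/1.6 ≈ 43.75 years per doubling.
175 years fits 4 doublings: 2^4 = 16.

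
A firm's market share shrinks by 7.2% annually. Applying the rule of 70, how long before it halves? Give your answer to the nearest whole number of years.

about 10 years

The rule works in reverse for decay: 70/7.2 ≈ 9.72 years to halve.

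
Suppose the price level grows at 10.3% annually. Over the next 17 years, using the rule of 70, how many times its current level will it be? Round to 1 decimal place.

roughly 5.7 times

Doubling time ≈ 70/10.3 = 6.80 years.
17 years / 6.80 ≈ 2.50 doublings → factor 2^2.50 ≈ 5.7.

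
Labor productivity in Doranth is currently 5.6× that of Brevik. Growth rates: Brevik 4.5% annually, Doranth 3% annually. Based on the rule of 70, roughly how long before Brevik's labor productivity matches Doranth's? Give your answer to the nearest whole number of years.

The growth-rate gap is 4.5% − 3% = 1.5 percentage points.
So the ratio between them halves every 70/1.5 ≈ 46.67 years.
A 5.6× gap takes log₂(5.6) ≈ 2.49 halvings to close: 2.49 × 46.67 ≈ 116 years.

roughly 116 years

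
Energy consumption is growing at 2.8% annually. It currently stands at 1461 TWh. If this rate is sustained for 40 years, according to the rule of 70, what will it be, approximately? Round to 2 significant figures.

Doubling time ≈ 70/2.8 = 25.00 years.
40 years is 40/25.00 ≈ 1.60 doublings, a factor of 2^1.60 ≈ 3.03.
1461 × 3.03 ≈ 4400 TWh.

about 4400 TWh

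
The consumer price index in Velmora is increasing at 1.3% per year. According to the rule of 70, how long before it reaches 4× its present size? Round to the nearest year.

about 108 years

Doubling time ≈ 70/1.3 = 53.85 years.
4× is 2 doublings, so 2 × 53.85 ≈ 108 years.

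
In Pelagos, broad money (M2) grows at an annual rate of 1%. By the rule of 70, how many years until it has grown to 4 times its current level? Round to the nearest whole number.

140 years

At 1% it doubles every 70/1 ≈ 70.00 years.
Getting to 4× needs 2 doublings: 2 × 70.00 ≈ 140 years.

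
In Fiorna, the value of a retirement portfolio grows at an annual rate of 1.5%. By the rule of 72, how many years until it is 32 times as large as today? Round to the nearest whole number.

around 240 years

At 1.5% it doubles every 72/1.5 ≈ 48.00 years.
Getting to 32× needs 5 doublings: 5 × 48.00 ≈ 240 years.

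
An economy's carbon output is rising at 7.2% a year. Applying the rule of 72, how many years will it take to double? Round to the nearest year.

approximately 10 years

Doubling time ≈ 72 / 7.2 = 10.00 years.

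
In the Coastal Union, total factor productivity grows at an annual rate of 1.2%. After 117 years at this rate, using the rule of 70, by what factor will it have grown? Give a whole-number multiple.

Doubling time ≈ 70/1.2 = 58.33 years.
117/58.33 ≈ 2 doublings, so about 2^2 = 4×.

roughly 4 times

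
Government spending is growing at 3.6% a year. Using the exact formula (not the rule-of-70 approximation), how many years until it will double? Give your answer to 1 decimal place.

t = ln(2) / ln(1 + 0.036) = 0.6931 / 0.035367 ≈ 19.60.

19.6 years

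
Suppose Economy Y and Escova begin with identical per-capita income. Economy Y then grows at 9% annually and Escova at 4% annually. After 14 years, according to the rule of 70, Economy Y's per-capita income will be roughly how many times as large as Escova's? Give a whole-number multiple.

Rate gap = 9% − 4% = 5 points.
The ratio doubles every 70/5 ≈ 14.00 years.
14/14.00 ≈ 1.00 doublings → ratio ≈ 2^1.00 ≈ 2.

≈ 2 times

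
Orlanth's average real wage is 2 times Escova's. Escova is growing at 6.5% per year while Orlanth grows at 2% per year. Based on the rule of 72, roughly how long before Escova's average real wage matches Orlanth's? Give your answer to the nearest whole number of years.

≈ 16 years

What matters is the difference: 4.5 pp.
Rule of 72 on the gap: the ratio halves every 72/4.5 ≈ 16.00 years.
A 2 times gap closes after 1 halving: 1 × 16.00 ≈ 16 years.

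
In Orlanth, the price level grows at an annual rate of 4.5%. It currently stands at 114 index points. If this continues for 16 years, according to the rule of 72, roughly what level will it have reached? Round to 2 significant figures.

Doubling time ≈ 72/4.5 = 16.00 years.
16 years is 16/16.00 ≈ 1.00 doublings, a factor of 2^1.00 ≈ 2.00.
114 × 2.00 ≈ 230 index points.

approximately 230 index points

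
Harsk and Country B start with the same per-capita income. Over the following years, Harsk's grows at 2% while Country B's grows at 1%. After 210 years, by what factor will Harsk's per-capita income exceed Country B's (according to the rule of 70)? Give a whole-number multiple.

about 8 times

Rate gap = 2% − 1% = 1 point.
The ratio doubles every 70/1 ≈ 70.00 years.
210/70.00 ≈ 3.00 doublings → ratio ≈ 2^3.00 ≈ 8.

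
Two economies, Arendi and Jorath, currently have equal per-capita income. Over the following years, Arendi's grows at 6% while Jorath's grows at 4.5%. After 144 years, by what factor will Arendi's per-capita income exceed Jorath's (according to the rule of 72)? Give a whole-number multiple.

Only the 1.5-point difference matters.
72/1.5 ≈ 48.00 years per doubling of the ratio; 144 years gives 3.00 doublings, so ≈ 8×.

around 8 times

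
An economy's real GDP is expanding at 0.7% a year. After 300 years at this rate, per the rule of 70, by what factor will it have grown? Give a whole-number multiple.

Doubling time ≈ 70/0.7 = 100.00 years.
300/100.00 ≈ 3 doublings, so about 2^3 = 8×.

≈ 8 times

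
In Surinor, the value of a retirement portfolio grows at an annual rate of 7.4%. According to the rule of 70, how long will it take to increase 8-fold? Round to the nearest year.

At 7.4% it doubles every 70/7.4 ≈ 9.46 years.
8× is 3 doublings, so 3 × 9.46 ≈ 28 years.

≈ 28 years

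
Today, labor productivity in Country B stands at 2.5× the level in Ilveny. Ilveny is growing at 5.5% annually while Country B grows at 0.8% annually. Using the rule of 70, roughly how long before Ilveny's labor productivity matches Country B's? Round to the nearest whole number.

What matters is the difference: 4.7 pp.
Rule of 70 on the gap: the ratio halves every 70/4.7 ≈ 14.89 years.
A 2.5× gap takes log₂(2.5) ≈ 1.32 halvings to close: 1.32 × 14.89 ≈ 20 years.

roughly 20 years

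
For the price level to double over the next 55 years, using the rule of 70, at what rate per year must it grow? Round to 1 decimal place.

about 1.3% per year

70 / 55 ≈ 1.27, so about 1.3% per year.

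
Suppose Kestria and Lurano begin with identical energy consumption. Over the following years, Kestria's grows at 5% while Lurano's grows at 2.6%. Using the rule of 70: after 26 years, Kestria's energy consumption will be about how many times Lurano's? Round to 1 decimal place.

Only the 2.4-point difference matters.
70/2.4 ≈ 29.17 years per doubling of the ratio; 26 years gives 0.89 doublings, so ≈ 1.9×.

≈ 1.9 times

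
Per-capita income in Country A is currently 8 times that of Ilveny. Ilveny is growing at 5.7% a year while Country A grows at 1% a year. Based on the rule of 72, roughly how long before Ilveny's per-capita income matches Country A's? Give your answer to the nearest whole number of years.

roughly 46 years

Ilveny gains on Country A at 5.7% − 1% = 4.7 points a year.
At that relative rate the gap halves every 72/4.7 ≈ 15.32 years.
An 8 times gap closes after 3 halvings: 3 × 15.32 ≈ 46 years.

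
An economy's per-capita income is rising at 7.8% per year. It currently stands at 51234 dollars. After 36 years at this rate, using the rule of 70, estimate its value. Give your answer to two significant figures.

It doubles every 70/7.8 ≈ 8.97 years, so 36 years is 4.01 doublings.
2^4.01 ≈ 16.11; 51234 × 16.11 ≈ 830000 dollars.

≈ 830000 dollars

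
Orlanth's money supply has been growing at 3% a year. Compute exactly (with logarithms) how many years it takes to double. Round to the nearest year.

23 years

t = ln(2) / ln(1 + 0.03) = 0.6931 / 0.029559 ≈ 23.45.
≈ 23 years.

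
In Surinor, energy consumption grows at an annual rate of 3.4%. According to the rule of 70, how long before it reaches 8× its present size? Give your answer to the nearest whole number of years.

around 62 years

One doubling takes 70/3.4 = 20.59 years.
8 = 2^3, so 3 doublings → 62 years.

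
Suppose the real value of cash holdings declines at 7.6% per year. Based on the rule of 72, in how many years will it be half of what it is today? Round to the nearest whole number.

roughly 9 years

Halving time ≈ 72 / 7.6 = 9.47 → 9 years.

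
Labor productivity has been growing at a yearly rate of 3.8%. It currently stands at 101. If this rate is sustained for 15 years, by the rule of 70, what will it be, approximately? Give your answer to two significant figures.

It doubles every 70/3.8 ≈ 18.42 years, so 15 years is 0.81 doublings.
2^0.81 ≈ 1.75; 101 × 1.75 ≈ 180.

roughly 180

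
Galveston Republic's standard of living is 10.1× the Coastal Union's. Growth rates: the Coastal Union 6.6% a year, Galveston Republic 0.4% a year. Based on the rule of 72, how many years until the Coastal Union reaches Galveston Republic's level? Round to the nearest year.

39 years

the Coastal Union gains on Galveston Republic at 6.6% − 0.4% = 6.2 points a year.
At that relative rate the gap halves every 72/6.2 ≈ 11.61 years.
A 10.1× gap takes log₂(10.1) ≈ 3.34 halvings to close: 3.34 × 11.61 ≈ 39 years.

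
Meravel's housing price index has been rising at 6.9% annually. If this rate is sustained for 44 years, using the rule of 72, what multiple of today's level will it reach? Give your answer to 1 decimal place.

Doubling time ≈ 72/6.9 = 10.43 years.
44 years / 10.43 ≈ 4.22 doublings → factor 2^4.22 ≈ 18.6.

approximately 18.6 times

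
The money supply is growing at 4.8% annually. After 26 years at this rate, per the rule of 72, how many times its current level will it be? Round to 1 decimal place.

Doubling time ≈ 72/4.8 = 15.00 years.
26 years / 15.00 ≈ 1.73 doublings → factor 2^1.73 ≈ 3.3.

about 3.3 times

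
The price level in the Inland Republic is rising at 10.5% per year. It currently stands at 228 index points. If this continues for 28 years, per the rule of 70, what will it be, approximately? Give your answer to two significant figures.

approximately 4200 index points

It doubles every 70/10.5 ≈ 6.67 years, so 28 years is 4.20 doublings.
2^4.20 ≈ 18.38; 228 × 18.38 ≈ 4200 index points.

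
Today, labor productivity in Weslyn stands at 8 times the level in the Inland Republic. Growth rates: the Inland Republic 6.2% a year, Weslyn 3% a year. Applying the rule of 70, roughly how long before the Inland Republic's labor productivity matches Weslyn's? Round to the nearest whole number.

the Inland Republic gains on Weslyn at 6.2% − 3% = 3.2 points a year.
At that relative rate the gap halves every 70/3.2 ≈ 21.88 years.
An 8 times gap closes after 3 halvings: 3 × 21.88 ≈ 66 years.

roughly 66 years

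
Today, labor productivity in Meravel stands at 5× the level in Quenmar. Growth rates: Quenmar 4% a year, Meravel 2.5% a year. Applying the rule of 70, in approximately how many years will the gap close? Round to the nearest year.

roughly 108 years

What matters is the difference: 1.5 pp.
Rule of 70 on the gap: the ratio halves every 70/1.5 ≈ 46.67 years.
A 5× gap takes log₂(5) ≈ 2.32 halvings to close: 2.32 × 46.67 ≈ 108 years.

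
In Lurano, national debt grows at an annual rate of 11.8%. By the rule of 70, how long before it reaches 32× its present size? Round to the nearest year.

roughly 30 years

At 11.8% it doubles every 70/11.8 ≈ 5.93 years.
32× is 5 doublings, so 5 × 5.93 ≈ 30 years.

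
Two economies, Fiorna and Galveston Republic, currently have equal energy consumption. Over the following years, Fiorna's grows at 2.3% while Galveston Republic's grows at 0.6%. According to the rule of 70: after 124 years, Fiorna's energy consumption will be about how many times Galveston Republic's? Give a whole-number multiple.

approximately 8 times

Only the 1.7-point difference matters.
70/1.7 ≈ 41.18 years per doubling of the ratio; 124 years gives 3.01 doublings, so ≈ 8×.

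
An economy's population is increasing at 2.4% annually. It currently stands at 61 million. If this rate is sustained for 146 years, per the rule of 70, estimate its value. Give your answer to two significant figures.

around 2000 million

It doubles every 70/2.4 ≈ 29.17 years, so 146 years is 5.01 doublings.
2^5.01 ≈ 32.22; 61 × 32.22 ≈ 2000 million.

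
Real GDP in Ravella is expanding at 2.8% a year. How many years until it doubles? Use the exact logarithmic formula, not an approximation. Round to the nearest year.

25 years

t = ln(2) / ln(1 + 0.028) = 0.6931 / 0.027615 ≈ 25.10.
≈ 25 years.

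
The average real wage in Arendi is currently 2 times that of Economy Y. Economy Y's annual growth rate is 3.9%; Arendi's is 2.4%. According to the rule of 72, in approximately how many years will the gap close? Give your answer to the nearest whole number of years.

The growth-rate gap is 3.9% − 2.4% = 1.5 percentage points.
So the ratio between them halves every 72/1.5 ≈ 48.00 years.
A 2 times gap closes after 1 halving: 1 × 48.00 ≈ 48 years.

≈ 48 years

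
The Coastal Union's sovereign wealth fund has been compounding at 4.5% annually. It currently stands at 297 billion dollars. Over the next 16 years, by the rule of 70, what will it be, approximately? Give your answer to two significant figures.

approximately 610 billion dollars

Doubling time ≈ 70/4.5 = 15.56 years.
16 years is 16/15.56 ≈ 1.03 doublings, a factor of 2^1.03 ≈ 2.04.
297 × 2.04 ≈ 610 billion dollars.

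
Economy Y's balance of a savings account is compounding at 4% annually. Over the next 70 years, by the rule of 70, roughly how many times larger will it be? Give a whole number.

around 16 times

70/4 ≈ 17.50 years per doubling.
70 years fits 4 doublings: 2^4 = 16.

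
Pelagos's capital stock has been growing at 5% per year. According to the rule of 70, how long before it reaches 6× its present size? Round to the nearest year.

At 5% it doubles every 70/5 ≈ 14.00 years.
6× is log₂ 6 ≈ 2.58 doublings, so ≈ 2.58 × 14.00 = 36 years.

around 36 years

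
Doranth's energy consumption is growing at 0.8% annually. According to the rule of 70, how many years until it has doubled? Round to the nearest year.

At 0.8%, doubling takes about 70/0.8 = 87.50 years.

approximately 88 years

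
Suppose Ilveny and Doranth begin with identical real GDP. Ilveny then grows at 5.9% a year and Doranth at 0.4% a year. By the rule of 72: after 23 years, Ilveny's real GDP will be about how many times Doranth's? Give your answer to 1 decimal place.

3.4 times

Ilveny pulls ahead at 5.5 pp per year, so the ratio doubles every 72/5.5 ≈ 13.09 years.
In 23 years that's 1.76 doublings: 2^1.76 ≈ 3.4.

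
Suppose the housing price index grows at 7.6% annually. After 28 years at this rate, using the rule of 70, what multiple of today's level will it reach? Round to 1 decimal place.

Doubles every ≈ 9.21 years (70/7.6).
28 years is 3.04 doublings; 2^3.04 ≈ 8.2×.

approximately 8.2 times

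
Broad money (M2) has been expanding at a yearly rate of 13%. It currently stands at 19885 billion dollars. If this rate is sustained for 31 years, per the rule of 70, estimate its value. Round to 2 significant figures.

around 1100000 billion dollars

It doubles every 70/13 ≈ 5.38 years, so 31 years is 5.76 doublings.
2^5.76 ≈ 54.19; 19885 × 54.19 ≈ 1100000 billion dollars.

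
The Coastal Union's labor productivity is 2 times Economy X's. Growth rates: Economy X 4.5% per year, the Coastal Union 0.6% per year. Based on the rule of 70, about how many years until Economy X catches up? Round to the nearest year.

What matters is the difference: 3.9 pp.
Rule of 70 on the gap: the ratio halves every 70/3.9 ≈ 17.95 years.
A 2 times gap closes after 1 halving: 1 × 17.95 ≈ 18 years.

roughly 18 years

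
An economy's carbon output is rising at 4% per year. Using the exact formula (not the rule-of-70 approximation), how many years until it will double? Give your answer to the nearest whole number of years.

t = ln(2) / ln(1 + 0.04) = 0.6931 / 0.039221 ≈ 17.67.
≈ 18 years.

18 years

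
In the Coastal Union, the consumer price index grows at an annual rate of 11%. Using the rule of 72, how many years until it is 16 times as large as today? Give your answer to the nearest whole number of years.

roughly 26 years

One doubling takes 72/11 = 6.55 years.
Getting to 16× needs 4 doublings: 4 × 6.55 ≈ 26 years.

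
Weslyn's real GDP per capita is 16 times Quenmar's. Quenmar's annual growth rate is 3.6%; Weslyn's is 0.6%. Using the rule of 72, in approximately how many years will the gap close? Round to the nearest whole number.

approximately 96 years

Quenmar gains on Weslyn at 3.6% − 0.6% = 3 points a year.
At that relative rate the gap halves every 72/3 ≈ 24.00 years.
A 16 times gap closes after 4 halvings: 4 × 24.00 ≈ 96 years.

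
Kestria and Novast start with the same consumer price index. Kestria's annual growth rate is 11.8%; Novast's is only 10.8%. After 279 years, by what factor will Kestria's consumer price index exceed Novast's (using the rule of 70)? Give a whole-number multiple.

16 times

Rate gap = 11.8% − 10.8% = 1 point.
The ratio doubles every 70/1 ≈ 70.00 years.
279/70.00 ≈ 3.99 doublings → ratio ≈ 2^3.99 ≈ 16.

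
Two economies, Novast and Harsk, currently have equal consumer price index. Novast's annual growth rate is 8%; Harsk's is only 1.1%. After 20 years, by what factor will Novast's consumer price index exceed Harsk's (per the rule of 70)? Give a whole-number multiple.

Novast pulls ahead at 6.9 pp per year, so the ratio doubles every 70/6.9 ≈ 10.14 years.
In 20 years that's 1.97 doublings: 2^1.97 ≈ 4.

4 times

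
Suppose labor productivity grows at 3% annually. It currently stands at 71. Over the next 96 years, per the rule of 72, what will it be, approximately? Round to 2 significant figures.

Doubling time ≈ 72/3 = 24.00 years.
96 years is 96/24.00 ≈ 4.00 doublings, a factor of 2^4.00 ≈ 16.00.
71 × 16.00 ≈ 1100.

1100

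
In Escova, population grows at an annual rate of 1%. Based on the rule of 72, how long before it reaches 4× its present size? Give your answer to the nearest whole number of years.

about 144 years

One doubling takes 72/1 = 72.00 years.
4 = 2^2, so 2 doublings → 144 years.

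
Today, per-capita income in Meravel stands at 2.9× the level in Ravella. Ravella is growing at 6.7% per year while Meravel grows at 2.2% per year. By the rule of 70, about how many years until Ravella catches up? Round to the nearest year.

roughly 24 years

The growth-rate gap is 6.7% − 2.2% = 4.5 percentage points.
So the ratio between them halves every 70/4.5 ≈ 15.56 years.
A 2.9× gap takes log₂(2.9) ≈ 1.54 halvings to close: 1.54 × 15.56 ≈ 24 years.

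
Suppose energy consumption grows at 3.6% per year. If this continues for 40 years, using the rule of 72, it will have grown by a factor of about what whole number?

Doubling time ≈ 72/3.6 = 20.00 years.
40/20.00 ≈ 2 doublings, so about 2^2 = 4×.

around 4 times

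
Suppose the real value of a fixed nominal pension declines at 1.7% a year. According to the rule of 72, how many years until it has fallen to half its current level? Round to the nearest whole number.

Falling at 1.7%, it halves about every 72/1.7 = 42.35 years.

≈ 42 years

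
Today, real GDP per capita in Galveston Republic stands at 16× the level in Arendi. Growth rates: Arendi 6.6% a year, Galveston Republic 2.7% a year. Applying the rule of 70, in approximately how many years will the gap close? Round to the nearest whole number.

What matters is the difference: 3.9 pp.
Rule of 70 on the gap: the ratio halves every 70/3.9 ≈ 17.95 years.
A 16× gap closes after 4 halvings: 4 × 17.95 ≈ 72 years.

approximately 72 years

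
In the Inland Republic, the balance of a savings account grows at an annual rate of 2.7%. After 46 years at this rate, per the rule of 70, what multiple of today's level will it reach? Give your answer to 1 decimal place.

roughly 3.4 times

Doubles every ≈ 25.93 years (70/2.7).
46 years is 1.77 doublings; 2^1.77 ≈ 3.4×.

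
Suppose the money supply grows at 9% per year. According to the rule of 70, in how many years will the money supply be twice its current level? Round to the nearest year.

At 9%, doubling takes about 70/9 = 7.78 years.

about 8 years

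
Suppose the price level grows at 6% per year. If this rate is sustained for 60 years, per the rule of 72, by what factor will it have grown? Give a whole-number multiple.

72/6 ≈ 12.00 years per doubling.
60 years fits 5 doublings: 2^5 = 32.

approximately 32 times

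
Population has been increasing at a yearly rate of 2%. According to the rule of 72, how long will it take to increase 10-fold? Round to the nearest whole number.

Doubling time ≈ 72/2 = 36.00 years.
Reaching 10× takes log₂(10) ≈ 3.32 doublings.
3.32 × 36.00 ≈ 120 years.

≈ 120 years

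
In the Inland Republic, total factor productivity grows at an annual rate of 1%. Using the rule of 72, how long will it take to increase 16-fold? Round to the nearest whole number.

At 1% it doubles every 72/1 ≈ 72.00 years.
16 = 2^4, so 4 doublings → 288 years.

≈ 288 years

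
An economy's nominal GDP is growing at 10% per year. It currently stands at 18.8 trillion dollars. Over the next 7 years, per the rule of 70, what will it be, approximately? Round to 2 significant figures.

approximately 38 trillion dollars

Doubling time ≈ 70/10 = 7.00 years.
7 years is 7/7.00 ≈ 1.00 doublings, a factor of 2^1.00 ≈ 2.00.
18.8 × 2.00 ≈ 38 trillion dollars.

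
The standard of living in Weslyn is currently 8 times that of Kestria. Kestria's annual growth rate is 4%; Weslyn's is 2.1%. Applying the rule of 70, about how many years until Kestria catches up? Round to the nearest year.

The growth-rate gap is 4% − 2.1% = 1.9 percentage points.
So the ratio between them halves every 70/1.9 ≈ 36.84 years.
An 8 times gap closes after 3 halvings: 3 × 36.84 ≈ 111 years.

111 years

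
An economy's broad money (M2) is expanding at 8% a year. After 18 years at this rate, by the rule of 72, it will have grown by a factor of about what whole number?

4 times

Doubling time ≈ 72/8 = 9.00 years.
18/9.00 ≈ 2 doublings, so about 2^2 = 4×.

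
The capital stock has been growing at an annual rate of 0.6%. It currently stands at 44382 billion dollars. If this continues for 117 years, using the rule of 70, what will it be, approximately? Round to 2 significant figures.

Doubling time ≈ 70/0.6 = 116.67 years.
117 years is 117/116.67 ≈ 1.00 doublings, a factor of 2^1.00 ≈ 2.00.
44382 × 2.00 ≈ 89000 billion dollars.

89000 billion dollars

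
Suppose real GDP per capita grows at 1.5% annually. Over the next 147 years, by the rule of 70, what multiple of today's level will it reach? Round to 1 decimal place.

Doubling time ≈ 70/1.5 = 46.67 years.
147 years / 46.67 ≈ 3.15 doublings → factor 2^3.15 ≈ 8.9.

≈ 8.9 times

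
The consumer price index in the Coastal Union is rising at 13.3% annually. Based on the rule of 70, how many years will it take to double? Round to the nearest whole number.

Doubling time ≈ 70 / 13.3 = 5.26 years.

roughly 5 years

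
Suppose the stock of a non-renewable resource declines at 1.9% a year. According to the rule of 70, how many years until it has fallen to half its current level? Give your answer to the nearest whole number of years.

roughly 37 years

Falling at 1.9%, it halves about every 70/1.9 = 36.84 years.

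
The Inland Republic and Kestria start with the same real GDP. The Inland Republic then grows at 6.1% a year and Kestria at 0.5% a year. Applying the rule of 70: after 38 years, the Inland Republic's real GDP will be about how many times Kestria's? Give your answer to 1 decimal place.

Rate gap = 6.1% − 0.5% = 5.6 points.
The ratio doubles every 70/5.6 ≈ 12.50 years.
38/12.50 ≈ 3.04 doublings → ratio ≈ 2^3.04 ≈ 8.2.

approximately 8.2 times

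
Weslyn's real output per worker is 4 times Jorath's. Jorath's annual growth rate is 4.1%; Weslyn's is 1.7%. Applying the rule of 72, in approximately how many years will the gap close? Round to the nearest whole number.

about 60 years

Jorath gains on Weslyn at 4.1% − 1.7% = 2.4 points a year.
At that relative rate the gap halves every 72/2.4 ≈ 30.00 years.
A 4 times gap closes after 2 halvings: 2 × 30.00 ≈ 60 years.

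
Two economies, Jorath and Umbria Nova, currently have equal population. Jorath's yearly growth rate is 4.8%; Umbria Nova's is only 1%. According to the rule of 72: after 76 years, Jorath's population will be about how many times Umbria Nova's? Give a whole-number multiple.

Rate gap = 4.8% − 1% = 3.8 points.
The ratio doubles every 72/3.8 ≈ 18.95 years.
76/18.95 ≈ 4.01 doublings → ratio ≈ 2^4.01 ≈ 16.

around 16 times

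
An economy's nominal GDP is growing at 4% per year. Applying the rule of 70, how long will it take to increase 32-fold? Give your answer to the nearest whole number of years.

around 88 years

At 4% it doubles every 70/4 ≈ 17.50 years.
Getting to 32× needs 5 doublings: 5 × 17.50 ≈ 88 years.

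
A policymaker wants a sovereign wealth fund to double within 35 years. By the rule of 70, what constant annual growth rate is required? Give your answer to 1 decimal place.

around 2.0% a year

70 / 35 ≈ 2.00, so about 2.0% a year.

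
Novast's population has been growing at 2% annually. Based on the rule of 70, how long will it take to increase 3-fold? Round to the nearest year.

At 2% it doubles every 70/2 ≈ 35.00 years.
Reaching 3× takes log₂(3) ≈ 1.58 doublings.
1.58 × 35.00 ≈ 55 years.

55 years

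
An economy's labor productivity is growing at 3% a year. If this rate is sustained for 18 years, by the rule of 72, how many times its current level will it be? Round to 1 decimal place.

about 1.7 times

Doubling time ≈ 72/3 = 24.00 years.
18 years / 24.00 ≈ 0.75 doublings → factor 2^0.75 ≈ 1.7.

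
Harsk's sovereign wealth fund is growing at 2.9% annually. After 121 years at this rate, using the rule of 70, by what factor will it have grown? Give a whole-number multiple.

70/2.9 ≈ 24.14 years per doubling.
121 years fits 5 doublings: 2^5 = 32.

≈ 32 times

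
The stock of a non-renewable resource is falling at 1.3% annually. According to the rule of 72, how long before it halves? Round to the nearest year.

The rule works in reverse for decay: 72/1.3 ≈ 55.38 years to halve.

roughly 55 years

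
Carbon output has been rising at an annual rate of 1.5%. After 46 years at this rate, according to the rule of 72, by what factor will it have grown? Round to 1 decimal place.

Doubles every ≈ 48.00 years (72/1.5).
46 years is 0.96 doublings; 2^0.96 ≈ 1.9×.

around 1.9 times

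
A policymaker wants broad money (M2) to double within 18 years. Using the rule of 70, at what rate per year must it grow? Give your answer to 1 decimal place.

70 / 18 ≈ 3.89, so about 3.9% per year.

approximately 3.9% per year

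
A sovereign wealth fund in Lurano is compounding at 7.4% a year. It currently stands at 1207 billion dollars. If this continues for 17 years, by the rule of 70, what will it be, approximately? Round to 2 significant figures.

approximately 4200 billion dollars

It doubles every 70/7.4 ≈ 9.46 years, so 17 years is 1.80 doublings.
2^1.80 ≈ 3.48; 1207 × 3.48 ≈ 4200 billion dollars.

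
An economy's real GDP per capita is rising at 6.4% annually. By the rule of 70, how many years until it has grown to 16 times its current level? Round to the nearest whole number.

Doubling time ≈ 70/6.4 = 10.94 years.
Getting to 16× needs 4 doublings: 4 × 10.94 ≈ 44 years.

approximately 44 years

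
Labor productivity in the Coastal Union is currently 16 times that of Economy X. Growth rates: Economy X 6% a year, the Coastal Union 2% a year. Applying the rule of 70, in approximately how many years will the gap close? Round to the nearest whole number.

70 years

Economy X gains on the Coastal Union at 6% − 2% = 4 points a year.
At that relative rate the gap halves every 70/4 ≈ 17.50 years.
A 16 times gap closes after 4 halvings: 4 × 17.50 ≈ 70 years.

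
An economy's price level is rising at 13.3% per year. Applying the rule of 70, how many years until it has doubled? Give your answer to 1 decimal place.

5.3 years

At 13.3%, doubling takes about 70/13.3 = 5.26 years.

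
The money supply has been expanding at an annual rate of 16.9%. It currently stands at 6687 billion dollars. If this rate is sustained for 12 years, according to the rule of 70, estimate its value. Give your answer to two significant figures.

Doubling time ≈ 70/16.9 = 4.14 years.
12 years is 12/4.14 ≈ 2.90 doublings, a factor of 2^2.90 ≈ 7.46.
6687 × 7.46 ≈ 50000 billion dollars.

about 50000 billion dollars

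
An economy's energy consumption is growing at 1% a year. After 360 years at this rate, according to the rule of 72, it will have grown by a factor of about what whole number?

Doubling time ≈ 72/1 = 72.00 years.
360/72.00 ≈ 5 doublings, so about 2^5 = 32×.

roughly 32 times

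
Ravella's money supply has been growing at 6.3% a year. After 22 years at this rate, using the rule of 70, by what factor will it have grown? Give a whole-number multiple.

4 times

70/6.3 ≈ 11.11 years per doubling.
22 years fits 2 doublings: 2^2 = 4.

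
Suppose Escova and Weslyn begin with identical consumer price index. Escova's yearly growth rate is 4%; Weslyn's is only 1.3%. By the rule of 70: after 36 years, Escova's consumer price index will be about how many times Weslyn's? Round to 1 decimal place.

Escova pulls ahead at 2.7 pp per year, so the ratio doubles every 70/2.7 ≈ 25.93 years.
In 36 years that's 1.39 doublings: 2^1.39 ≈ 2.6.

2.6 times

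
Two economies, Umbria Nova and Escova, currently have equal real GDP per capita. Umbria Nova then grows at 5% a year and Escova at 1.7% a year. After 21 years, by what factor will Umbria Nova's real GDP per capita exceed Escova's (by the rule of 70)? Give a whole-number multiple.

approximately 2 times

Umbria Nova pulls ahead at 3.3 pp per year, so the ratio doubles every 70/3.3 ≈ 21.21 years.
In 21 years that's 0.99 doublings: 2^0.99 ≈ 2.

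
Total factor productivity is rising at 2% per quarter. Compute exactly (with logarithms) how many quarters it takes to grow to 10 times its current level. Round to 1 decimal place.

t = ln(10) / ln(1 + 0.02) = 2.3026 / 0.019803 ≈ 116.28.

116.3 quarters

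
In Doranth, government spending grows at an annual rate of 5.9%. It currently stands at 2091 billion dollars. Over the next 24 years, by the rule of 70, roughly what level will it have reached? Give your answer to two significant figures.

≈ 8500 billion dollars

It doubles every 70/5.9 ≈ 11.86 years, so 24 years is 2.02 doublings.
2^2.02 ≈ 4.06; 2091 × 4.06 ≈ 8500 billion dollars.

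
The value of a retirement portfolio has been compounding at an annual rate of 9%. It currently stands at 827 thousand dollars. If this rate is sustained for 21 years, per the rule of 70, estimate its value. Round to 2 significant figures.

5400 thousand dollars

It doubles every 70/9 ≈ 7.78 years, so 21 years is 2.70 doublings.
2^2.70 ≈ 6.50; 827 × 6.50 ≈ 5400 thousand dollars.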